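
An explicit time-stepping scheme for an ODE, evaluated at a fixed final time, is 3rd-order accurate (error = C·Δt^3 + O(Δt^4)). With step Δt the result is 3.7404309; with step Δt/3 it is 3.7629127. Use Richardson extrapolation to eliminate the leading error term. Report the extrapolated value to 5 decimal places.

3.76378

The leading error scales as Δt^3; refining by a factor of 3 reduces it by 3^3 = 27.
Extrapolated value = (27·A(Δt/3) − A(Δt)) / (27 − 1)
= (27·3.7629127 − 3.7404309) / 26
= 97.8582120 / 26 = 3.7637774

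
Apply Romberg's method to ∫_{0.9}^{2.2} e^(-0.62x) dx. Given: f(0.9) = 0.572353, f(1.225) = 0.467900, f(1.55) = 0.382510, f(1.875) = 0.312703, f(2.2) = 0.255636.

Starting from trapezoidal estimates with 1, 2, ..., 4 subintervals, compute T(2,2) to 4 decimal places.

T(0,0) (trapezoid, 1 panel, h=1.3000): 0.538193
T(1,0) (trapezoid, 2 panels, h=0.6500): 0.517728
T(2,0) (trapezoid, 4 panels, h=0.3250): 0.512560
T(1,1) = 0.517728 + (0.517728 − 0.538193)/3 = 0.510906
T(2,1) = 0.512560 + (0.512560 − 0.517728)/3 = 0.510837
T(2,2) = 0.510837 + (0.510837 − 0.510906)/15 = 0.510832

0.5108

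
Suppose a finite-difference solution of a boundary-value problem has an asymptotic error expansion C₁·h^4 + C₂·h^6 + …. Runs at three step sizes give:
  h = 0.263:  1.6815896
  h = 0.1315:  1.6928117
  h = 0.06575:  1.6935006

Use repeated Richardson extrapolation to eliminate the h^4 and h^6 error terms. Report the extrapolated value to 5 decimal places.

First eliminate the h^4 term (factor 2^4 = 16):
  B₁ = (16·1.6928117 − 1.6815896)/15 = 1.6935598
  B₂ = (16·1.6935006 − 1.6928117)/15 = 1.6935465
Then eliminate the h^6 term (factor 2^6 = 64):
  (64·1.6935465 − 1.6935598)/63 = 1.6935463

1.69355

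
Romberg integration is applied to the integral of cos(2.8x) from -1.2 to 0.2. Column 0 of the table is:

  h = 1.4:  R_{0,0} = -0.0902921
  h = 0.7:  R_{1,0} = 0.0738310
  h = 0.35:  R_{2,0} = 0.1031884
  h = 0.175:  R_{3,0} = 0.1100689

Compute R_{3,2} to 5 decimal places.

0.11232

R_{2,1} = 0.1031884 + (0.1031884 − 0.0738310)/3 = 0.1129742
R_{3,1} = (4·0.1100689 − 0.1031884) / 3 = 0.1123624
R_{3,2} = (16·0.1123624 − 0.1129742) / 15 = 0.1123216
(Column j=1 coincides with Simpson's rule on the same nodes.)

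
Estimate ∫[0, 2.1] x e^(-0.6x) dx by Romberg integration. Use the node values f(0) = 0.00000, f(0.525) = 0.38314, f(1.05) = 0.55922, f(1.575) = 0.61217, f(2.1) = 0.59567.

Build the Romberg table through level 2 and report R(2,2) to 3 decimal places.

0.997

R(0,0) (trapezoid, 1 panel, h=2.1000): 0.62545
R(1,0) (trapezoid, 2 panels, h=1.0500): 0.89991
R(2,0) (trapezoid, 4 panels, h=0.5250): 0.97249
R(1,1) = 0.89991 + (0.89991 − 0.62545)/3 = 0.99140
R(2,1) = 0.97249 + (0.97249 − 0.89991)/3 = 0.99668
R(2,2) = 0.99668 + (0.99668 − 0.99140)/15 = 0.99703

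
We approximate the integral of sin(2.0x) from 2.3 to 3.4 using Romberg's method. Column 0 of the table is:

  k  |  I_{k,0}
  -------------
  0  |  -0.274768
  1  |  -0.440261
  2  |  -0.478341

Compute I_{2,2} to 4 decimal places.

Richardson extrapolation on the trapezoidal column (denominator 4−1=3):
I_{1,1} = (4·(-0.440261) − (-0.274768)) / 3 = -0.495425
I_{2,1} = -0.478341 + (-0.478341 − (-0.440261))/3 = -0.491034
I_{2,2} = -0.491034 + (-0.491034 − (-0.495425))/15 = -0.490741

-0.4907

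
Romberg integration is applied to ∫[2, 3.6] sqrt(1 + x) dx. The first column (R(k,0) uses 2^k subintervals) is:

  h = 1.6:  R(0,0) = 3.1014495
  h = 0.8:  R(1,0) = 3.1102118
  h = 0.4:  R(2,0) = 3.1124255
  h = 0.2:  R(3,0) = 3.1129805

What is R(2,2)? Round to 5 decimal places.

3.11317

Richardson extrapolation on the trapezoidal column (denominator 4−1=3):
R(1,1) = (4·3.1102118 − 3.1014495) / 3 = 3.1131326
R(2,1) = (4·3.1124255 − 3.1102118) / 3 = 3.1131634
R(2,2) = (16·3.1131634 − 3.1131326) / 15 = 3.1131655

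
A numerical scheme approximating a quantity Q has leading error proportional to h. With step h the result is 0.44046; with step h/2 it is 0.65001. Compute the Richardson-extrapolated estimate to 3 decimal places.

The leading error scales as h; refining by a factor of 2 reduces it by 2^1 = 2.
Extrapolated value = (2·A(h/2) − A(h)) / (2 − 1)
= (2·0.65001 − 0.44046) / 1
= 0.85956 / 1 = 0.85956

0.860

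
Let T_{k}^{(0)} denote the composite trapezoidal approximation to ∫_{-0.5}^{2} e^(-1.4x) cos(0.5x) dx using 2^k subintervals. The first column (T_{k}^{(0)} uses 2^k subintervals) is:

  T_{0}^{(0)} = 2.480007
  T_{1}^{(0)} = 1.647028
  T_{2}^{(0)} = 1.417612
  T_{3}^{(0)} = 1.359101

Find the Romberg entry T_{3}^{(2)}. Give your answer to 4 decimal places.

1.3395

T_{2}^{(1)} = (4·1.417612 − 1.647028) / 3 = 1.341140
T_{3}^{(1)} = (4·1.359101 − 1.417612) / 3 = 1.339597
T_{3}^{(2)} = (16·1.339597 − 1.341140) / 15 = 1.339494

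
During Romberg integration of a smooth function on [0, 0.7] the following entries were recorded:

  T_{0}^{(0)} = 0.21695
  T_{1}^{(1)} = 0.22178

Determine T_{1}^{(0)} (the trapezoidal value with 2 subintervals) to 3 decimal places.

0.221

From T_{1}^{(1)} = (4·T_{1}^{(0)} − T_{0}^{(0)})/3, solve for T_{1}^{(0)}:
4·T_{1}^{(0)} = 3·0.22178 + 0.21695 = 0.88229
T_{1}^{(0)} = 0.22057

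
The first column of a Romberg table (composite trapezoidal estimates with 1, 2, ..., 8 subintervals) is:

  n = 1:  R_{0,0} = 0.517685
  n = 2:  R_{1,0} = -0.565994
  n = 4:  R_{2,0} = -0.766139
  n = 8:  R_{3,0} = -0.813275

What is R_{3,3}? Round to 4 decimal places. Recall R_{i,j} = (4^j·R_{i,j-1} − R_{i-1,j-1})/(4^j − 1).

-0.8288

Richardson extrapolation on the trapezoidal column (denominator 4−1=3):
R_{1,1} = (4·(-0.565994) − 0.517685) / 3 = -0.927220
R_{2,1} = (4·(-0.766139) − (-0.565994)) / 3 = -0.832854
R_{3,1} = -0.813275 + (-0.813275 − (-0.766139))/3 = -0.828987
R_{2,2} = -0.832854 + (-0.832854 − (-0.927220))/15 = -0.826563
R_{3,2} = (16·(-0.828987) − (-0.832854)) / 15 = -0.828729
R_{3,3} = -0.828729 + (-0.828729 − (-0.826563))/63 = -0.828763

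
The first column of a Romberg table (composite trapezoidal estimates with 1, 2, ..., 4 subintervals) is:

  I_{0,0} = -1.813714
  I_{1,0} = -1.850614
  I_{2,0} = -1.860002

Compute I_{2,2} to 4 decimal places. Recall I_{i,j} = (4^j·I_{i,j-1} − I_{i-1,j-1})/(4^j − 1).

Richardson extrapolation on the trapezoidal column (denominator 4−1=3):
I_{1,1} = (4·(-1.850614) − (-1.813714)) / 3 = -1.862914
I_{2,1} = -1.860002 + (-1.860002 − (-1.850614))/3 = -1.863131
I_{2,2} = (16·(-1.863131) − (-1.862914)) / 15 = -1.863145

-1.8631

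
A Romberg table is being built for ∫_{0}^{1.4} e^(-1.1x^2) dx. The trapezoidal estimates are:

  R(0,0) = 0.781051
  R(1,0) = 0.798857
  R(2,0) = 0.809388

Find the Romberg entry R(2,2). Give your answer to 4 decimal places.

0.8134

R(1,1) = 0.798857 + (0.798857 − 0.781051)/3 = 0.804792
R(2,1) = 0.809388 + (0.809388 − 0.798857)/3 = 0.812898
R(2,2) = (16·0.812898 − 0.804792) / 15 = 0.813438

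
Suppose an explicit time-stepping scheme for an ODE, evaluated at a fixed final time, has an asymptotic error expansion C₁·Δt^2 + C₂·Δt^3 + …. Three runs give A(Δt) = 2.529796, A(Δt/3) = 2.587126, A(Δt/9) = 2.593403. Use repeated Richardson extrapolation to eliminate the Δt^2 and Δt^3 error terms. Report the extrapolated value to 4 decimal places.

First eliminate the Δt^2 term (factor 3^2 = 9):
  B₁ = (9·2.587126 − 2.529796)/8 = 2.594292
  B₂ = (9·2.593403 − 2.587126)/8 = 2.594188
Then eliminate the Δt^3 term (factor 3^3 = 27):
  (27·2.594188 − 2.594292)/26 = 2.594184

2.5942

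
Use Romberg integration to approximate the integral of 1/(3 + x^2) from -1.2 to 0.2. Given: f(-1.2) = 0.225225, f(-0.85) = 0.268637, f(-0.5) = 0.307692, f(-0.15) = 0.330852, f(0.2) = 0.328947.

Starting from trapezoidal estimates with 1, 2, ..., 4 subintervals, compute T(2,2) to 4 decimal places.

T(0,0) (trapezoid, 1 panel, h=1.4000): 0.387920
T(1,0) (trapezoid, 2 panels, h=0.7000): 0.409345
T(2,0) (trapezoid, 4 panels, h=0.3500): 0.414493
T(1,1) = 0.409345 + (0.409345 − 0.387920)/3 = 0.416487
T(2,1) = 0.414493 + (0.414493 − 0.409345)/3 = 0.416209
T(2,2) = 0.416209 + (0.416209 − 0.416487)/15 = 0.416190

0.4162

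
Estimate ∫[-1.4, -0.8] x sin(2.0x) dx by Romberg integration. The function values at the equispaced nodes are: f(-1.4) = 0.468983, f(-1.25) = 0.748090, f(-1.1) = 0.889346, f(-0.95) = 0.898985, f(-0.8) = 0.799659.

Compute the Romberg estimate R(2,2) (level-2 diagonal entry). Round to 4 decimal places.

R(0,0) (trapezoid, 1 panel, h=0.6000): 0.380593
R(1,0) (trapezoid, 2 panels, h=0.3000): 0.457100
R(2,0) (trapezoid, 4 panels, h=0.1500): 0.475611
R(1,1) = 0.457100 + (0.457100 − 0.380593)/3 = 0.482602
R(2,1) = 0.475611 + (0.475611 − 0.457100)/3 = 0.481781
R(2,2) = 0.481781 + (0.481781 − 0.482602)/15 = 0.481726

0.4817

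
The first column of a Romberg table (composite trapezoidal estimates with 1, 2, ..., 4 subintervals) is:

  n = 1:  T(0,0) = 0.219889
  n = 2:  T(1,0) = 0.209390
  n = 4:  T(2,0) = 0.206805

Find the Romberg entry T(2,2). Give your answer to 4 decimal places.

0.2059

T(1,1) = 0.209390 + (0.209390 − 0.219889)/3 = 0.205890
T(2,1) = (4·0.206805 − 0.209390) / 3 = 0.205943
T(2,2) = (16·0.205943 − 0.205890) / 15 = 0.205947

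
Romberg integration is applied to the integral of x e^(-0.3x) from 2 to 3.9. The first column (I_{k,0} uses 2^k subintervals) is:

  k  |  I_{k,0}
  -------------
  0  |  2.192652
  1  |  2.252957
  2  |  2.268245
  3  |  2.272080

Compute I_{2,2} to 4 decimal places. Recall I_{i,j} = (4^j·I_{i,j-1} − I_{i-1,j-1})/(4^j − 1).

I_{1,1} = (4·2.252957 − 2.192652) / 3 = 2.273059
I_{2,1} = 2.268245 + (2.268245 − 2.252957)/3 = 2.273341
I_{2,2} = (16·2.273341 − 2.273059) / 15 = 2.273360

2.2734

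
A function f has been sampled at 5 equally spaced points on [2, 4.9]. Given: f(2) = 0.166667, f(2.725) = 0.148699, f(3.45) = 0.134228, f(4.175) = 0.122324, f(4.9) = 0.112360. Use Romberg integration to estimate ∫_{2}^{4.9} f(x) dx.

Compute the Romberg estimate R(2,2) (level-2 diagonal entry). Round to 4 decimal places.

R(0,0) (trapezoid, 1 panel, h=2.9000): 0.404589
R(1,0) (trapezoid, 2 panels, h=1.4500): 0.396925
R(2,0) (trapezoid, 4 panels, h=0.7250): 0.394954
R(1,1) = 0.396925 + (0.396925 − 0.404589)/3 = 0.394370
R(2,1) = 0.394954 + (0.394954 − 0.396925)/3 = 0.394297
R(2,2) = 0.394297 + (0.394297 − 0.394370)/15 = 0.394292

0.3943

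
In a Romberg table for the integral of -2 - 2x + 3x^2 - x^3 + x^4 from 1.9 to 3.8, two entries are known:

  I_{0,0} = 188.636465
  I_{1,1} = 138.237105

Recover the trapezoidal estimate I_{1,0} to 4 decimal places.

150.8369

From I_{1,1} = (4·I_{1,0} − I_{0,0})/3, solve for I_{1,0}:
4·I_{1,0} = 3·138.237105 + 188.636465 = 603.347780
I_{1,0} = 150.836945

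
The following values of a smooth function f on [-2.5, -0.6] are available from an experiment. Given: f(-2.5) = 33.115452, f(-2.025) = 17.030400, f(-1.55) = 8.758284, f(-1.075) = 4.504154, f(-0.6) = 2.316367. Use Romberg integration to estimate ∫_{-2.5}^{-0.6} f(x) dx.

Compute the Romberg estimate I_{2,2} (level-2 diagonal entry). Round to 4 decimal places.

22.0026

I_{0,0} (trapezoid, 1 panel, h=1.9000): 33.660228
I_{1,0} (trapezoid, 2 panels, h=0.9500): 25.150484
I_{2,0} (trapezoid, 4 panels, h=0.4750): 22.804155
I_{1,1} = 25.150484 + (25.150484 − 33.660228)/3 = 22.313903
I_{2,1} = 22.804155 + (22.804155 − 25.150484)/3 = 22.022045
I_{2,2} = 22.022045 + (22.022045 − 22.313903)/15 = 22.002588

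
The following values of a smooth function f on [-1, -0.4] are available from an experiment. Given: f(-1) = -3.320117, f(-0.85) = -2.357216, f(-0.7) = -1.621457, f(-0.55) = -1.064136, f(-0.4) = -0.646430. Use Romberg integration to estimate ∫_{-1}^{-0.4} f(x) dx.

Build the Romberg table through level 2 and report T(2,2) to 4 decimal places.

-1.0447

T(0,0) (trapezoid, 1 panel, h=0.6000): -1.189964
T(1,0) (trapezoid, 2 panels, h=0.3000): -1.081419
T(2,0) (trapezoid, 4 panels, h=0.1500): -1.053912
T(1,1) = -1.081419 + (-1.081419 − (-1.189964))/3 = -1.045237
T(2,1) = -1.053912 + (-1.053912 − (-1.081419))/3 = -1.044743
T(2,2) = -1.044743 + (-1.044743 − (-1.045237))/15 = -1.044710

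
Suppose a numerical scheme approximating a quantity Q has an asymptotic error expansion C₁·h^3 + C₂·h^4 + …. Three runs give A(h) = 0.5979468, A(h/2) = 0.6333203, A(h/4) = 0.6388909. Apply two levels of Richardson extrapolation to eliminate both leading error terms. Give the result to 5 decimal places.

0.63977

First eliminate the h^3 term (factor 2^3 = 8):
  B₁ = (8·0.6333203 − 0.5979468)/7 = 0.6383737
  B₂ = (8·0.6388909 − 0.6333203)/7 = 0.6396867
Then eliminate the h^4 term (factor 2^4 = 16):
  (16·0.6396867 − 0.6383737)/15 = 0.6397742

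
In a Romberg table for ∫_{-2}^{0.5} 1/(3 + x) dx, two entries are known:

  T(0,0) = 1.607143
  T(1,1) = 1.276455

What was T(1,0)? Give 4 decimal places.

1.3591

From T(1,1) = (4·T(1,0) − T(0,0))/3, solve for T(1,0):
4·T(1,0) = 3·1.276455 + 1.607143 = 5.436508
T(1,0) = 1.359127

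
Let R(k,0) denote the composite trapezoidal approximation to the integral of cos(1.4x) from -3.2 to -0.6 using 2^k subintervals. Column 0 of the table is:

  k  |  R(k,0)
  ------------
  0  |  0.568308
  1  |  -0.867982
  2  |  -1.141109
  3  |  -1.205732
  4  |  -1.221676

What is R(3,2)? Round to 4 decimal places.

Richardson extrapolation on the trapezoidal column (denominator 4−1=3):
R(2,1) = (4·(-1.141109) − (-0.867982)) / 3 = -1.232151
R(3,1) = (4·(-1.205732) − (-1.141109)) / 3 = -1.227273
R(3,2) = (16·(-1.227273) − (-1.232151)) / 15 = -1.226948

-1.2269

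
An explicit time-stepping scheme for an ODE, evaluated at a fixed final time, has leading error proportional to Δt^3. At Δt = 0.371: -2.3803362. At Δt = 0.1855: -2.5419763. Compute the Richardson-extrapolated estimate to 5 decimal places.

-2.56507

Extrapolated value = (8·A(Δt/2) − A(Δt)) / (8 − 1)
= (8·(-2.5419763) − (-2.3803362)) / 7
= -17.9554742 / 7 = -2.5650677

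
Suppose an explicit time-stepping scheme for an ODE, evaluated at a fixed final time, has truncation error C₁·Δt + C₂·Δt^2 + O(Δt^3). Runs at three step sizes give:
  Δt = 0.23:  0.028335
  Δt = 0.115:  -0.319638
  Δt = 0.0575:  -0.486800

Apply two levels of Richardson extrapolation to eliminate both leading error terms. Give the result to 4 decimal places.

-0.6494

First eliminate the Δt term (factor 2^1 = 2):
  B₁ = (2·(-0.319638) − 0.028335)/1 = -0.667611
  B₂ = (2·(-0.486800) − (-0.319638))/1 = -0.653962
Then eliminate the Δt^2 term (factor 2^2 = 4):
  (4·(-0.653962) − (-0.667611))/3 = -0.649412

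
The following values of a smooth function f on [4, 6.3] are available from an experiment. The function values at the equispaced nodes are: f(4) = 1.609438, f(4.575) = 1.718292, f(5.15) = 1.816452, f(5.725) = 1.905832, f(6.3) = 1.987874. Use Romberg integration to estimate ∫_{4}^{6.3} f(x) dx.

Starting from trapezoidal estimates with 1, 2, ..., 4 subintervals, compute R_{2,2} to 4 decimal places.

R_{0,0} (trapezoid, 1 panel, h=2.3000): 4.136909
R_{1,0} (trapezoid, 2 panels, h=1.1500): 4.157374
R_{2,0} (trapezoid, 4 panels, h=0.5750): 4.162558
R_{1,1} = 4.157374 + (4.157374 − 4.136909)/3 = 4.164196
R_{2,1} = 4.162558 + (4.162558 − 4.157374)/3 = 4.164286
R_{2,2} = 4.164286 + (4.164286 − 4.164196)/15 = 4.164292

4.1643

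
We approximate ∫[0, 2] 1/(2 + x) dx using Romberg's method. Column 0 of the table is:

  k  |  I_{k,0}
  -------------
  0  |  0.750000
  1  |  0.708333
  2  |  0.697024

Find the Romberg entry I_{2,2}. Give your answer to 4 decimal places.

0.6932

I_{1,1} = (4·0.708333 − 0.750000) / 3 = 0.694444
I_{2,1} = (4·0.697024 − 0.708333) / 3 = 0.693254
I_{2,2} = 0.693254 + (0.693254 − 0.694444)/15 = 0.693175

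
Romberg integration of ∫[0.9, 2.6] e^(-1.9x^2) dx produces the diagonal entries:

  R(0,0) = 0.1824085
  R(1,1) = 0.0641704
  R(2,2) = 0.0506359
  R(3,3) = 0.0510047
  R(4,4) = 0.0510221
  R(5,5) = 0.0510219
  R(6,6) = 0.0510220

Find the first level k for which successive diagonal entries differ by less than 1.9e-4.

|R(1,1) − R(0,0)| = 0.1182381 ≥ 1.9e-4
|R(2,2) − R(1,1)| = 0.0135345 ≥ 1.9e-4
|R(3,3) − R(2,2)| = 0.0003688 ≥ 1.9e-4
|R(4,4) − R(3,3)| = 0.0000174 < 1.9e-4

k = 4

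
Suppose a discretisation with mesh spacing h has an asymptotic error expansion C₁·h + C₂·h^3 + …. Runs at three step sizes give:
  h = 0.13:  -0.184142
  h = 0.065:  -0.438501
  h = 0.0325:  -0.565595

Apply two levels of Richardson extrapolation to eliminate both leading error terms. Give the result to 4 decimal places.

-0.6927

First eliminate the h term (factor 2^1 = 2):
  B₁ = (2·(-0.438501) − (-0.184142))/1 = -0.692860
  B₂ = (2·(-0.565595) − (-0.438501))/1 = -0.692689
Then eliminate the h^3 term (factor 2^3 = 8):
  (8·(-0.692689) − (-0.692860))/7 = -0.692665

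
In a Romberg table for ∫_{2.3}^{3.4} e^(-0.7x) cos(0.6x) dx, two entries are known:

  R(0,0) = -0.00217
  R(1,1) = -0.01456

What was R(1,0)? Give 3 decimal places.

From R(1,1) = (4·R(1,0) − R(0,0))/3, solve for R(1,0):
4·R(1,0) = 3·(-0.01456) + (-0.00217) = -0.04585
R(1,0) = -0.01146

-0.011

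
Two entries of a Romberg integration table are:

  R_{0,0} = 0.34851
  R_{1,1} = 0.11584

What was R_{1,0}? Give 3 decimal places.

0.174

From R_{1,1} = (4·R_{1,0} − R_{0,0})/3, solve for R_{1,0}:
4·R_{1,0} = 3·0.11584 + 0.34851 = 0.69603
R_{1,0} = 0.17401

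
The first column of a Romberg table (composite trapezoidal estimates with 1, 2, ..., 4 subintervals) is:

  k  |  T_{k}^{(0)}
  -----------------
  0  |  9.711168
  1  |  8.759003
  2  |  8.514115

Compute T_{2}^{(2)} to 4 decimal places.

T_{1}^{(1)} = (4·8.759003 − 9.711168) / 3 = 8.441615
T_{2}^{(1)} = (4·8.514115 − 8.759003) / 3 = 8.432486
T_{2}^{(2)} = 8.432486 + (8.432486 − 8.441615)/15 = 8.431877

8.4319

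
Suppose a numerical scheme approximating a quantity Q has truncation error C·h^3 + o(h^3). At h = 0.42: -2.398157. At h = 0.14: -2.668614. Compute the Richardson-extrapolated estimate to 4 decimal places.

The leading error scales as h^3; refining by a factor of 3 reduces it by 3^3 = 27.
Extrapolated value = (27·A(h/3) − A(h)) / (27 − 1)
= (27·(-2.668614) − (-2.398157)) / 26
= -69.654421 / 26 = -2.679016

-2.6790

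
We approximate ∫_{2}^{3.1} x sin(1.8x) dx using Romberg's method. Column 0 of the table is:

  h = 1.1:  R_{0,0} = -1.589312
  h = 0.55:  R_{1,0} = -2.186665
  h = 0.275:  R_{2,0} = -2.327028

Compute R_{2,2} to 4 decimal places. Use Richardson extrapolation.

Richardson extrapolation on the trapezoidal column (denominator 4−1=3):
R_{1,1} = (4·(-2.186665) − (-1.589312)) / 3 = -2.385783
R_{2,1} = -2.327028 + (-2.327028 − (-2.186665))/3 = -2.373816
R_{2,2} = -2.373816 + (-2.373816 − (-2.385783))/15 = -2.373018

-2.3730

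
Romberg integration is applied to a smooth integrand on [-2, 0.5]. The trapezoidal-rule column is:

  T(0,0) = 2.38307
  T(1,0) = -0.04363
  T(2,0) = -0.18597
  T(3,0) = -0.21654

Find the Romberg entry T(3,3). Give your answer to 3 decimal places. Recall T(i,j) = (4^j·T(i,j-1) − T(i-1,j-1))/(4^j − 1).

-0.227

Richardson extrapolation on the trapezoidal column (denominator 4−1=3):
T(1,1) = -0.04363 + (-0.04363 − 2.38307)/3 = -0.85253
T(2,1) = (4·(-0.18597) − (-0.04363)) / 3 = -0.23342
T(3,1) = -0.21654 + (-0.21654 − (-0.18597))/3 = -0.22673
T(2,2) = (16·(-0.23342) − (-0.85253)) / 15 = -0.19215
T(3,2) = -0.22673 + (-0.22673 − (-0.23342))/15 = -0.22628
T(3,3) = (64·(-0.22628) − (-0.19215)) / 63 = -0.22682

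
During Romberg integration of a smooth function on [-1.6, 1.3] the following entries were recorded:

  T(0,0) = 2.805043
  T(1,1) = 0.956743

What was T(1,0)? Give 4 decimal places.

1.4188

From T(1,1) = (4·T(1,0) − T(0,0))/3, solve for T(1,0):
4·T(1,0) = 3·0.956743 + 2.805043 = 5.675272
T(1,0) = 1.418818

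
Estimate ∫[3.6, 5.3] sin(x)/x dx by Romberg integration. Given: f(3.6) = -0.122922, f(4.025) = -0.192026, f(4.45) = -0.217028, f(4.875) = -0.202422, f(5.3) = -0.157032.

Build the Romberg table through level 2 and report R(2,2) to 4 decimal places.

R(0,0) (trapezoid, 1 panel, h=1.7000): -0.237961
R(1,0) (trapezoid, 2 panels, h=0.8500): -0.303454
R(2,0) (trapezoid, 4 panels, h=0.4250): -0.319368
R(1,1) = -0.303454 + (-0.303454 − (-0.237961))/3 = -0.325285
R(2,1) = -0.319368 + (-0.319368 − (-0.303454))/3 = -0.324673
R(2,2) = -0.324673 + (-0.324673 − (-0.325285))/15 = -0.324632

-0.3246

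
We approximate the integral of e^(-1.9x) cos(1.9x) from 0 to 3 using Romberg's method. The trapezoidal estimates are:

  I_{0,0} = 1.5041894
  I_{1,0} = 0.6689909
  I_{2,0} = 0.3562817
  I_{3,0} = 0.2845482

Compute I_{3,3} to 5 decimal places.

I_{1,1} = (4·0.6689909 − 1.5041894) / 3 = 0.3905914
I_{2,1} = (4·0.3562817 − 0.6689909) / 3 = 0.2520453
I_{3,1} = 0.2845482 + (0.2845482 − 0.3562817)/3 = 0.2606370
I_{2,2} = 0.2520453 + (0.2520453 − 0.3905914)/15 = 0.2428089
I_{3,2} = 0.2606370 + (0.2606370 − 0.2520453)/15 = 0.2612098
I_{3,3} = 0.2612098 + (0.2612098 − 0.2428089)/63 = 0.2615019
(Column j=1 coincides with Simpson's rule on the same nodes.)

0.26150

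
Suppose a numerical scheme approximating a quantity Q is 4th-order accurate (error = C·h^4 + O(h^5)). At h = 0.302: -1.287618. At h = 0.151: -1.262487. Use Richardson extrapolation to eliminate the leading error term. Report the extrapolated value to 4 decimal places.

-1.2608

Extrapolated value = (16·A(h/2) − A(h)) / (16 − 1)
= (16·(-1.262487) − (-1.287618)) / 15
= -18.912174 / 15 = -1.260812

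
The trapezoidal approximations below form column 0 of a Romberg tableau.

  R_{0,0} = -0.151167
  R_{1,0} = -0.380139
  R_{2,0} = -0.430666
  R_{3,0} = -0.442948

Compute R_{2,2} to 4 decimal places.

-0.4469

Richardson extrapolation on the trapezoidal column (denominator 4−1=3):
R_{1,1} = (4·(-0.380139) − (-0.151167)) / 3 = -0.456463
R_{2,1} = -0.430666 + (-0.430666 − (-0.380139))/3 = -0.447508
R_{2,2} = (16·(-0.447508) − (-0.456463)) / 15 = -0.446911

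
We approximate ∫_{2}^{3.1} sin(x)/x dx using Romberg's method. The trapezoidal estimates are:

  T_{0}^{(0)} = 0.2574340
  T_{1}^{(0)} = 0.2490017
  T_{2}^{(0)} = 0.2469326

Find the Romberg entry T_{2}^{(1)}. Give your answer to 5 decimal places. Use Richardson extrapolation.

T_{2}^{(1)} = (4·0.2469326 − 0.2490017) / 3 = 0.2462429

0.24624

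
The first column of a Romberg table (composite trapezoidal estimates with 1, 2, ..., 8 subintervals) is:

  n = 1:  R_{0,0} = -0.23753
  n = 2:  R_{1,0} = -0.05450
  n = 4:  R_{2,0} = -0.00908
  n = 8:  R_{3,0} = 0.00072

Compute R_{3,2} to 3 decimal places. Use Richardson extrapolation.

Richardson extrapolation on the trapezoidal column (denominator 4−1=3):
R_{2,1} = -0.00908 + (-0.00908 − (-0.05450))/3 = 0.00606
R_{3,1} = (4·0.00072 − (-0.00908)) / 3 = 0.00399
R_{3,2} = (16·0.00399 − 0.00606) / 15 = 0.00385
(Column j=1 coincides with Simpson's rule on the same nodes.)

0.004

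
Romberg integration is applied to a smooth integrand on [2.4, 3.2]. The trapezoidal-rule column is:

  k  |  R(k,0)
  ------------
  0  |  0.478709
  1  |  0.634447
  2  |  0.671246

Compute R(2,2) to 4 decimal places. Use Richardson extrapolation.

0.6833

Richardson extrapolation on the trapezoidal column (denominator 4−1=3):
R(1,1) = (4·0.634447 − 0.478709) / 3 = 0.686360
R(2,1) = (4·0.671246 − 0.634447) / 3 = 0.683512
R(2,2) = (16·0.683512 − 0.686360) / 15 = 0.683322
(Column j=1 coincides with Simpson's rule on the same nodes.)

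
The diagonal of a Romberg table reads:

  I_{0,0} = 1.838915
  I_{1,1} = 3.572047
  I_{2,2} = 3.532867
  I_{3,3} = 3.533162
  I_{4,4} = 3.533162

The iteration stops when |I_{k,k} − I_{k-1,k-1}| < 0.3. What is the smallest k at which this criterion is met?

k = 2

|I_{1,1} − I_{0,0}| = 1.733132 ≥ 0.3
|I_{2,2} − I_{1,1}| = 0.039180 < 0.3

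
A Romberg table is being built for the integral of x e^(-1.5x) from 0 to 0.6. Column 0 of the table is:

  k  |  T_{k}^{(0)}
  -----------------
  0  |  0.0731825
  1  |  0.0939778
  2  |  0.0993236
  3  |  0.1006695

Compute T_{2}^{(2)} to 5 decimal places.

T_{1}^{(1)} = 0.0939778 + (0.0939778 − 0.0731825)/3 = 0.1009096
T_{2}^{(1)} = 0.0993236 + (0.0993236 − 0.0939778)/3 = 0.1011055
T_{2}^{(2)} = (16·0.1011055 − 0.1009096) / 15 = 0.1011186

0.10112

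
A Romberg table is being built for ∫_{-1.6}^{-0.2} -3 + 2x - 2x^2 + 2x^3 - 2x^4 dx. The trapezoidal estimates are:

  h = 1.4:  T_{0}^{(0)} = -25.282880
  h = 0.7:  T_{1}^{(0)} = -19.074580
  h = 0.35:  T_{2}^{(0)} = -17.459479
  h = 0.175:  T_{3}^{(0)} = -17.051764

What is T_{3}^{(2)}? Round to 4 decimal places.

-16.9155

Richardson extrapolation on the trapezoidal column (denominator 4−1=3):
T_{2}^{(1)} = (4·(-17.459479) − (-19.074580)) / 3 = -16.921112
T_{3}^{(1)} = (4·(-17.051764) − (-17.459479)) / 3 = -16.915859
T_{3}^{(2)} = -16.915859 + (-16.915859 − (-16.921112))/15 = -16.915509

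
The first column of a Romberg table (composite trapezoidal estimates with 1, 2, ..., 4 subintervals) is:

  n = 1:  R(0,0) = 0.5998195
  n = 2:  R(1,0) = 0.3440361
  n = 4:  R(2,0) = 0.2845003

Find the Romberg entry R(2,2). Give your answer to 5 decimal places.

Richardson extrapolation on the trapezoidal column (denominator 4−1=3):
R(1,1) = (4·0.3440361 − 0.5998195) / 3 = 0.2587750
R(2,1) = (4·0.2845003 − 0.3440361) / 3 = 0.2646550
R(2,2) = (16·0.2646550 − 0.2587750) / 15 = 0.2650470

0.26505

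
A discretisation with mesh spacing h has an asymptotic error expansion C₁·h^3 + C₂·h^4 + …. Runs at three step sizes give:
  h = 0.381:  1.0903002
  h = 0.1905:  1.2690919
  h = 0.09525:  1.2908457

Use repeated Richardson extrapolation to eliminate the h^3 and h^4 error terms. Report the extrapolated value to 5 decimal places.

First eliminate the h^3 term (factor 2^3 = 8):
  B₁ = (8·1.2690919 − 1.0903002)/7 = 1.2946336
  B₂ = (8·1.2908457 − 1.2690919)/7 = 1.2939534
Then eliminate the h^4 term (factor 2^4 = 16):
  (16·1.2939534 − 1.2946336)/15 = 1.2939081

1.29391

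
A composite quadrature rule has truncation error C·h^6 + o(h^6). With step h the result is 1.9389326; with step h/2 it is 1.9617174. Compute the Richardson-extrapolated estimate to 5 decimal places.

Extrapolated value = (64·A(h/2) − A(h)) / (64 − 1)
= (64·1.9617174 − 1.9389326) / 63
= 123.6109810 / 63 = 1.9620791

1.96208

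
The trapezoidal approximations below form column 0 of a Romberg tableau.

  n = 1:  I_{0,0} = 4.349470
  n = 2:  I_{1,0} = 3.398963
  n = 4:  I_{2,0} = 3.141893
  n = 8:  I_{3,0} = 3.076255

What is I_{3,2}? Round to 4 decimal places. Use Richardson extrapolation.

3.0543

Richardson extrapolation on the trapezoidal column (denominator 4−1=3):
I_{2,1} = (4·3.141893 − 3.398963) / 3 = 3.056203
I_{3,1} = 3.076255 + (3.076255 − 3.141893)/3 = 3.054376
I_{3,2} = 3.054376 + (3.054376 − 3.056203)/15 = 3.054254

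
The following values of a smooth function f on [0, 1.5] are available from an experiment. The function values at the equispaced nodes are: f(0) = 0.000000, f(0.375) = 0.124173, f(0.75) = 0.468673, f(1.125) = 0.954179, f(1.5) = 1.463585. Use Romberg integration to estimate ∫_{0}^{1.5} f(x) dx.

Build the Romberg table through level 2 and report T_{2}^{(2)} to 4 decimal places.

0.8396

T_{0}^{(0)} (trapezoid, 1 panel, h=1.5000): 1.097689
T_{1}^{(0)} (trapezoid, 2 panels, h=0.7500): 0.900349
T_{2}^{(0)} (trapezoid, 4 panels, h=0.3750): 0.854557
T_{1}^{(1)} = 0.900349 + (0.900349 − 1.097689)/3 = 0.834569
T_{2}^{(1)} = 0.854557 + (0.854557 − 0.900349)/3 = 0.839293
T_{2}^{(2)} = 0.839293 + (0.839293 − 0.834569)/15 = 0.839608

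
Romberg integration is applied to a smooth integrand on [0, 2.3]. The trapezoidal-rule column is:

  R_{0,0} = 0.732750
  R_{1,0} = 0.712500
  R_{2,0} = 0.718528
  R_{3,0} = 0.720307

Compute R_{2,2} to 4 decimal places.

Richardson extrapolation on the trapezoidal column (denominator 4−1=3):
R_{1,1} = (4·0.712500 − 0.732750) / 3 = 0.705750
R_{2,1} = 0.718528 + (0.718528 − 0.712500)/3 = 0.720537
R_{2,2} = 0.720537 + (0.720537 − 0.705750)/15 = 0.721523

0.7215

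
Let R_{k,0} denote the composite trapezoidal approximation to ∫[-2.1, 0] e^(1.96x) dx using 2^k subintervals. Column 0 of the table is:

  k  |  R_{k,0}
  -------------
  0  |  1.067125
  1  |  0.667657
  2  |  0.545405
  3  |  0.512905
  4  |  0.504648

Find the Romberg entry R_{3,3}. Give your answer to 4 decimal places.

R_{1,1} = 0.667657 + (0.667657 − 1.067125)/3 = 0.534501
R_{2,1} = 0.545405 + (0.545405 − 0.667657)/3 = 0.504654
R_{3,1} = (4·0.512905 − 0.545405) / 3 = 0.502072
R_{2,2} = 0.504654 + (0.504654 − 0.534501)/15 = 0.502664
R_{3,2} = (16·0.502072 − 0.504654) / 15 = 0.501900
R_{3,3} = 0.501900 + (0.501900 − 0.502664)/63 = 0.501888

0.5019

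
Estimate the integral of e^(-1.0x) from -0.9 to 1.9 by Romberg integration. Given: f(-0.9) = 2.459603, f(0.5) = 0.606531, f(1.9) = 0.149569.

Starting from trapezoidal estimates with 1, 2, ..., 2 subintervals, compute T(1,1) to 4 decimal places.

T(0,0) (trapezoid, 1 panel, h=2.8000): 3.652841
T(1,0) (trapezoid, 2 panels, h=1.4000): 2.675564
T(1,1) = 2.675564 + (2.675564 − 3.652841)/3 = 2.349805

2.3498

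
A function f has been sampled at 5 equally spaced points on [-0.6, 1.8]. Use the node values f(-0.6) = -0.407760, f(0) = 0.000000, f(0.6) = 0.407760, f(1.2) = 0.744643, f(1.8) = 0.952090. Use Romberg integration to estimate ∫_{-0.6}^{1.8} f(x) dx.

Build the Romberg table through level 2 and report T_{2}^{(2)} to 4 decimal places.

T_{0}^{(0)} (trapezoid, 1 panel, h=2.4000): 0.653196
T_{1}^{(0)} (trapezoid, 2 panels, h=1.2000): 0.815910
T_{2}^{(0)} (trapezoid, 4 panels, h=0.6000): 0.854741
T_{1}^{(1)} = 0.815910 + (0.815910 − 0.653196)/3 = 0.870148
T_{2}^{(1)} = 0.854741 + (0.854741 − 0.815910)/3 = 0.867685
T_{2}^{(2)} = 0.867685 + (0.867685 − 0.870148)/15 = 0.867521

0.8675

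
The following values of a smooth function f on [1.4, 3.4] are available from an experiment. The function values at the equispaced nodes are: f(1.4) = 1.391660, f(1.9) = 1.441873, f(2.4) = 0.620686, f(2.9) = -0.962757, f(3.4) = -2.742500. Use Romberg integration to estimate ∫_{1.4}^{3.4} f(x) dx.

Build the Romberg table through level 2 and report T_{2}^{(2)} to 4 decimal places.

0.2961

T_{0}^{(0)} (trapezoid, 1 panel, h=2.0000): -1.350840
T_{1}^{(0)} (trapezoid, 2 panels, h=1.0000): -0.054734
T_{2}^{(0)} (trapezoid, 4 panels, h=0.5000): 0.212191
T_{1}^{(1)} = -0.054734 + (-0.054734 − (-1.350840))/3 = 0.377301
T_{2}^{(1)} = 0.212191 + (0.212191 − (-0.054734))/3 = 0.301166
T_{2}^{(2)} = 0.301166 + (0.301166 − 0.377301)/15 = 0.296090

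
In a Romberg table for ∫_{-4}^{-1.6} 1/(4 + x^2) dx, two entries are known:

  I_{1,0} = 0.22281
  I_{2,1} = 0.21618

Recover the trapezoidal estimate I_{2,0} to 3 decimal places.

From I_{2,1} = (4·I_{2,0} − I_{1,0})/3, solve for I_{2,0}:
4·I_{2,0} = 3·0.21618 + 0.22281 = 0.87135
I_{2,0} = 0.21784

0.218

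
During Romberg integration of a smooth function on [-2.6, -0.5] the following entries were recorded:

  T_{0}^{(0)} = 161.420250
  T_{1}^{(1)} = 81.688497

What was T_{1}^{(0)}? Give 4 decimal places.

From T_{1}^{(1)} = (4·T_{1}^{(0)} − T_{0}^{(0)})/3, solve for T_{1}^{(0)}:
4·T_{1}^{(0)} = 3·81.688497 + 161.420250 = 406.485741
T_{1}^{(0)} = 101.621435

101.6214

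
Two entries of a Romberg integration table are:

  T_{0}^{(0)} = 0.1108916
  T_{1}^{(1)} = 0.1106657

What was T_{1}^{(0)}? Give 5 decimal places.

From T_{1}^{(1)} = (4·T_{1}^{(0)} − T_{0}^{(0)})/3, solve for T_{1}^{(0)}:
4·T_{1}^{(0)} = 3·0.1106657 + 0.1108916 = 0.4428887
T_{1}^{(0)} = 0.1107222

0.11072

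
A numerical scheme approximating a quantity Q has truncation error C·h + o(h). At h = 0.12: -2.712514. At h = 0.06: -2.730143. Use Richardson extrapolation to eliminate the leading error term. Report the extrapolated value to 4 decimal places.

-2.7478

The leading error scales as h; refining by a factor of 2 reduces it by 2^1 = 2.
Extrapolated value = (2·A(h/2) − A(h)) / (2 − 1)
= (2·(-2.730143) − (-2.712514)) / 1
= -2.747772 / 1 = -2.747772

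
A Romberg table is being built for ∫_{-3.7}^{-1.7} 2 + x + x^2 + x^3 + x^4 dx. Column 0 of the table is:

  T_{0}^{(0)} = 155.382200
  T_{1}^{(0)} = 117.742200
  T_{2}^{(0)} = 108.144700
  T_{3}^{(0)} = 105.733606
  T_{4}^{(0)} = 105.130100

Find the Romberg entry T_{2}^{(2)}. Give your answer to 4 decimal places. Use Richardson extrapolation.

T_{1}^{(1)} = (4·117.742200 − 155.382200) / 3 = 105.195533
T_{2}^{(1)} = 108.144700 + (108.144700 − 117.742200)/3 = 104.945533
T_{2}^{(2)} = 104.945533 + (104.945533 − 105.195533)/15 = 104.928866

104.9289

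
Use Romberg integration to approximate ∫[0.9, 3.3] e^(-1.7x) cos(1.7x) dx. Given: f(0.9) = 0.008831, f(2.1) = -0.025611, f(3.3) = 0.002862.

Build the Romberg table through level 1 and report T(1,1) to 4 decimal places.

T(0,0) (trapezoid, 1 panel, h=2.4000): 0.014032
T(1,0) (trapezoid, 2 panels, h=1.2000): -0.023717
T(1,1) = -0.023717 + (-0.023717 − 0.014032)/3 = -0.036300

-0.0363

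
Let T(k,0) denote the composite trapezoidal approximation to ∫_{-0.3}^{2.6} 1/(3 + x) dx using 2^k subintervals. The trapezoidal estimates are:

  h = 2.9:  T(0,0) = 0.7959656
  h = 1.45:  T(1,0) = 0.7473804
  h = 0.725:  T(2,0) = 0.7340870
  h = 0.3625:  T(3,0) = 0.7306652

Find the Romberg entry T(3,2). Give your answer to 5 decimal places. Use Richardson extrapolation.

T(2,1) = 0.7340870 + (0.7340870 − 0.7473804)/3 = 0.7296559
T(3,1) = (4·0.7306652 − 0.7340870) / 3 = 0.7295246
T(3,2) = (16·0.7295246 − 0.7296559) / 15 = 0.7295158

0.72952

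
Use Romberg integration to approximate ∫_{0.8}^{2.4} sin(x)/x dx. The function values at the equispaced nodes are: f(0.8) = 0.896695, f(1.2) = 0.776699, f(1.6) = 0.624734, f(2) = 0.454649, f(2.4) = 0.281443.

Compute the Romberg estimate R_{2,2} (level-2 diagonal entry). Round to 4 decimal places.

R_{0,0} (trapezoid, 1 panel, h=1.6000): 0.942510
R_{1,0} (trapezoid, 2 panels, h=0.8000): 0.971042
R_{2,0} (trapezoid, 4 panels, h=0.4000): 0.978060
R_{1,1} = 0.971042 + (0.971042 − 0.942510)/3 = 0.980553
R_{2,1} = 0.978060 + (0.978060 − 0.971042)/3 = 0.980399
R_{2,2} = 0.980399 + (0.980399 − 0.980553)/15 = 0.980389

0.9804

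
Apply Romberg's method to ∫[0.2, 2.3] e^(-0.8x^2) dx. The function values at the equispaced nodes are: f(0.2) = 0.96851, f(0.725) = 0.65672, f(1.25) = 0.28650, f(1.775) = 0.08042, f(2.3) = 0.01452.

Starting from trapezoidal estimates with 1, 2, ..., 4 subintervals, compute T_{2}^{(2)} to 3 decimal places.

0.791

T_{0}^{(0)} (trapezoid, 1 panel, h=2.1000): 1.03218
T_{1}^{(0)} (trapezoid, 2 panels, h=1.0500): 0.81692
T_{2}^{(0)} (trapezoid, 4 panels, h=0.5250): 0.79546
T_{1}^{(1)} = 0.81692 + (0.81692 − 1.03218)/3 = 0.74517
T_{2}^{(1)} = 0.79546 + (0.79546 − 0.81692)/3 = 0.78831
T_{2}^{(2)} = 0.78831 + (0.78831 − 0.74517)/15 = 0.79119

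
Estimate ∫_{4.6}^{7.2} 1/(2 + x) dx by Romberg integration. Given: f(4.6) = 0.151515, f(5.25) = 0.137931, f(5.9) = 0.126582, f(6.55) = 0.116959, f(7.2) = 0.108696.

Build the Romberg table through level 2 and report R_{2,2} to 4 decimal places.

0.3321

R_{0,0} (trapezoid, 1 panel, h=2.6000): 0.338274
R_{1,0} (trapezoid, 2 panels, h=1.3000): 0.333694
R_{2,0} (trapezoid, 4 panels, h=0.6500): 0.332525
R_{1,1} = 0.333694 + (0.333694 − 0.338274)/3 = 0.332167
R_{2,1} = 0.332525 + (0.332525 − 0.333694)/3 = 0.332135
R_{2,2} = 0.332135 + (0.332135 − 0.332167)/15 = 0.332133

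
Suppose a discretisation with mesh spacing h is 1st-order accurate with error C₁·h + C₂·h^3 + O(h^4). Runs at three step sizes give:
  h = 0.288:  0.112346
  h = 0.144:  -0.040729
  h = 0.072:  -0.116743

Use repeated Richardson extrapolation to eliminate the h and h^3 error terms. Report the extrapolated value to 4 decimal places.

First eliminate the h term (factor 2^1 = 2):
  B₁ = (2·(-0.040729) − 0.112346)/1 = -0.193804
  B₂ = (2·(-0.116743) − (-0.040729))/1 = -0.192757
Then eliminate the h^3 term (factor 2^3 = 8):
  (8·(-0.192757) − (-0.193804))/7 = -0.192607

-0.1926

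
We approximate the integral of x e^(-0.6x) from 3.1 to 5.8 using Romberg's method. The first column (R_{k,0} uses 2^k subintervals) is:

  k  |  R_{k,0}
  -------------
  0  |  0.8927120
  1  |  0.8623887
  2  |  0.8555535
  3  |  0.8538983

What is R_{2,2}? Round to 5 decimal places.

R_{1,1} = (4·0.8623887 − 0.8927120) / 3 = 0.8522809
R_{2,1} = 0.8555535 + (0.8555535 − 0.8623887)/3 = 0.8532751
R_{2,2} = 0.8532751 + (0.8532751 − 0.8522809)/15 = 0.8533414

0.85334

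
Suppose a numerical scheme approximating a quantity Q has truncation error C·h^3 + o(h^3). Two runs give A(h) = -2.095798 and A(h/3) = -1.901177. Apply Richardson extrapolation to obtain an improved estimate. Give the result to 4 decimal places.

Extrapolated value = (27·A(h/3) − A(h)) / (27 − 1)
= (27·(-1.901177) − (-2.095798)) / 26
= -49.235981 / 26 = -1.893692

-1.8937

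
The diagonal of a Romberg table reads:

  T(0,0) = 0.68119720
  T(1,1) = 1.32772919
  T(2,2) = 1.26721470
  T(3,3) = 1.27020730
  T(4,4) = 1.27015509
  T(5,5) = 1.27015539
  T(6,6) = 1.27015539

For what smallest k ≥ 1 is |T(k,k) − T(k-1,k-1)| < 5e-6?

k = 5

|T(1,1) − T(0,0)| = 0.64653199 ≥ 5e-6
|T(2,2) − T(1,1)| = 0.06051449 ≥ 5e-6
|T(3,3) − T(2,2)| = 0.00299260 ≥ 5e-6
|T(4,4) − T(3,3)| = 0.00005221 ≥ 5e-6
|T(5,5) − T(4,4)| = 0.00000030 < 5e-6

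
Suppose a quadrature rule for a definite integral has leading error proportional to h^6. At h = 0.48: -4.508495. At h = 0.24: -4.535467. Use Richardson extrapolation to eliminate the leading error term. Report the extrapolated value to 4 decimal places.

-4.5359

The leading error scales as h^6; refining by a factor of 2 reduces it by 2^6 = 64.
Extrapolated value = (64·A(h/2) − A(h)) / (64 − 1)
= (64·(-4.535467) − (-4.508495)) / 63
= -285.761393 / 63 = -4.535895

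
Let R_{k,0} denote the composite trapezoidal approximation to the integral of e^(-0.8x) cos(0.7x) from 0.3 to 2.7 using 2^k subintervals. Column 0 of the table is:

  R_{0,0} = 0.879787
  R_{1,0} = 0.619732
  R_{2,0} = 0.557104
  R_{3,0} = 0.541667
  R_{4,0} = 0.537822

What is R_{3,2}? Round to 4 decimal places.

Richardson extrapolation on the trapezoidal column (denominator 4−1=3):
R_{2,1} = (4·0.557104 − 0.619732) / 3 = 0.536228
R_{3,1} = (4·0.541667 − 0.557104) / 3 = 0.536521
R_{3,2} = 0.536521 + (0.536521 − 0.536228)/15 = 0.536541

0.5365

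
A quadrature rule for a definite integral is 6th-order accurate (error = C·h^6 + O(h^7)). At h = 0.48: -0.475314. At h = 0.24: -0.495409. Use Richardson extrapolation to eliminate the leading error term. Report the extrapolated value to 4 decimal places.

The leading error scales as h^6; refining by a factor of 2 reduces it by 2^6 = 64.
Extrapolated value = (64·A(h/2) − A(h)) / (64 − 1)
= (64·(-0.495409) − (-0.475314)) / 63
= -31.230862 / 63 = -0.495728

-0.4957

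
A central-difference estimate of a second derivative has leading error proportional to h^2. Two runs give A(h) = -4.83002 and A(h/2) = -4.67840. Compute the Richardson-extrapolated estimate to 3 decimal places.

-4.628

Extrapolated value = (4·A(h/2) − A(h)) / (4 − 1)
= (4·(-4.67840) − (-4.83002)) / 3
= -13.88358 / 3 = -4.62786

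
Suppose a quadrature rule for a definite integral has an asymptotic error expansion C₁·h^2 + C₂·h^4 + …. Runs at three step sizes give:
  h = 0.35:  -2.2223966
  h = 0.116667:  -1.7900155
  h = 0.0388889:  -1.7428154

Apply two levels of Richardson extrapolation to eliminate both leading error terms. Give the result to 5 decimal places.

-1.73693

First eliminate the h^2 term (factor 3^2 = 9):
  B₁ = (9·(-1.7900155) − (-2.2223966))/8 = -1.7359679
  B₂ = (9·(-1.7428154) − (-1.7900155))/8 = -1.7369154
Then eliminate the h^4 term (factor 3^4 = 81):
  (81·(-1.7369154) − (-1.7359679))/80 = -1.7369272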